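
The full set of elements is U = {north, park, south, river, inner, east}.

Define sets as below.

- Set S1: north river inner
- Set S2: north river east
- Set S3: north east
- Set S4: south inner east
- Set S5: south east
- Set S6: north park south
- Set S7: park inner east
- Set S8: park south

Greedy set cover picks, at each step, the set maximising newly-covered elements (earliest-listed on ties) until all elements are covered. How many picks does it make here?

3

Greedy: pick S1 (covers 3 new) → pick S4 (covers 2 new) → pick S6 (covers 1 new). Total picks: 3.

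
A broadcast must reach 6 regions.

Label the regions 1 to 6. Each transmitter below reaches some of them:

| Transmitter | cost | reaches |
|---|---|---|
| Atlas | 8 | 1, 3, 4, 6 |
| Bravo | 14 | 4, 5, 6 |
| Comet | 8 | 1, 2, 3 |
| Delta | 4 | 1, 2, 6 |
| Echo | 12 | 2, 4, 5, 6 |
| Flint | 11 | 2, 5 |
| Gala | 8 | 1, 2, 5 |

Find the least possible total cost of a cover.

16

Atlas, Gala together cover every region (Atlas ∪ Gala = {1, 2, 3, 4, 5, 6}); total cost 8 + 8 = 16.
The greedy pick Delta, Atlas, Gala costs 20; no covering selection beats 16.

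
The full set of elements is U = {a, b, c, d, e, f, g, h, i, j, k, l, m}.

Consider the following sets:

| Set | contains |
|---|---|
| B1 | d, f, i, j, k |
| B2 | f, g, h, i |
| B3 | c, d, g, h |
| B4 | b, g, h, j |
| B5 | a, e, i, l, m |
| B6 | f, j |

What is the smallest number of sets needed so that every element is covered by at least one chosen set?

4

Take {B1, B3, B4, B5}. Their union is {a, b, c, d, e, f, g, h, i, j, k, l, m}, which is all 13 elements.
No 3 of the 6 sets cover everything (all 20 combinations miss at least one element), so 4 is optimal.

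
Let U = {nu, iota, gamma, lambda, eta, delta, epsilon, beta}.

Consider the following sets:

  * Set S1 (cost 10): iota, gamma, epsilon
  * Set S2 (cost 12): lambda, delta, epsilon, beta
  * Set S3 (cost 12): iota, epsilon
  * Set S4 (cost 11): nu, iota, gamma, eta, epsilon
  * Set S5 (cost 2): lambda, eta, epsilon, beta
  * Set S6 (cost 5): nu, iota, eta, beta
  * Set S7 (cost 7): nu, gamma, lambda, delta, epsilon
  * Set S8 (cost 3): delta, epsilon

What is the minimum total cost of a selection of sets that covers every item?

S6, S7 together cover every item (S6 ∪ S7 = {nu, iota, gamma, lambda, eta, delta, epsilon, beta}); total cost 5 + 7 = 12.
The greedy pick S5, S7, S6 costs 14; no covering selection beats 12.

12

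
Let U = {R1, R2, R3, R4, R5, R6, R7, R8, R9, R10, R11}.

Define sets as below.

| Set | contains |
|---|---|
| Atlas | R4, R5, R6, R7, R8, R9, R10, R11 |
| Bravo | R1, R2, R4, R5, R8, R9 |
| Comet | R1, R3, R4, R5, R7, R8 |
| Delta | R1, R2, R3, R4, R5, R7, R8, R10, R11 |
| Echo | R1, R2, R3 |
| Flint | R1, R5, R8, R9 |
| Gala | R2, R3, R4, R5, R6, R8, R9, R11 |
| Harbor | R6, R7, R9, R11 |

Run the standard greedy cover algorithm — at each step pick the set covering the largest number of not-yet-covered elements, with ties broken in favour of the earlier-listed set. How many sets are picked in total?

Greedy: pick Delta (covers 9 new) → pick Atlas (covers 2 new). Total picks: 2.

2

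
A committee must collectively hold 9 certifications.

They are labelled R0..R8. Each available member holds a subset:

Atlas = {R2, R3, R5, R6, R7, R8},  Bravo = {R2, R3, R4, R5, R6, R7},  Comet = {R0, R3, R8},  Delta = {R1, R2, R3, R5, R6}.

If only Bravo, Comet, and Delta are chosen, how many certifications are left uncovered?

0

Union of Bravo, Comet, Delta = {R0, R1, R2, R3, R4, R5, R6, R7, R8} — that's every certification, so 0 are uncovered.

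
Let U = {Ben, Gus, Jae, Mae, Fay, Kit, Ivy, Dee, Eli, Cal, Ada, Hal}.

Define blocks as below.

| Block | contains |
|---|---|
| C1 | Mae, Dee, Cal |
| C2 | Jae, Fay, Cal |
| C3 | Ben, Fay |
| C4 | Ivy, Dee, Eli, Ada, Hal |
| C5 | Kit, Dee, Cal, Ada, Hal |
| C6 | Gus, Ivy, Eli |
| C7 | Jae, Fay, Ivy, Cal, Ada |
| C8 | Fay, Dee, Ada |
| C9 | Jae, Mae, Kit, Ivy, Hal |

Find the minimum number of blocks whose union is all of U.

4

C3 and C5 and C6 and C9 together: C3 ∪ C5 ∪ C6 ∪ C9 = {Ben, Gus, Jae, Mae, Fay, Kit, Ivy, Dee, Eli, Cal, Ada, Hal} — every item is covered.
No 3 of the 9 blocks cover everything (all 84 combinations miss at least one item), so 4 is optimal.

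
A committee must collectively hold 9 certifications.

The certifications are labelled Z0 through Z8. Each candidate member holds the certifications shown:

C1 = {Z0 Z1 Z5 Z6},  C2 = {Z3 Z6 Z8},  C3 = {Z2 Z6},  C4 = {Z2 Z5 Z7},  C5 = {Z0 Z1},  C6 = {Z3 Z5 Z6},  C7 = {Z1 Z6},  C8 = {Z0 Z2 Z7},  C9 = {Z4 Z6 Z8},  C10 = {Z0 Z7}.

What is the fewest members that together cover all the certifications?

4

Take {C1, C2, C4, C9}. Their union is {Z0, Z1, Z2, Z3, Z4, Z5, Z6, Z7, Z8}, which is all 9 certifications.
No 3 of the 10 members cover everything (all 120 combinations miss at least one certification), so 4 is optimal.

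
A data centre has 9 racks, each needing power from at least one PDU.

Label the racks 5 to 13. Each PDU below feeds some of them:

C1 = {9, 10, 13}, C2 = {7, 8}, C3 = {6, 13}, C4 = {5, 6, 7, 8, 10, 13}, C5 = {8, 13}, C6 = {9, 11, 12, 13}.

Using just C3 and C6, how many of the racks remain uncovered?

4

Union of C3, C6 = {6, 9, 11, 12, 13}.
Not covered: 5, 7, 8, 10 — 4 racks.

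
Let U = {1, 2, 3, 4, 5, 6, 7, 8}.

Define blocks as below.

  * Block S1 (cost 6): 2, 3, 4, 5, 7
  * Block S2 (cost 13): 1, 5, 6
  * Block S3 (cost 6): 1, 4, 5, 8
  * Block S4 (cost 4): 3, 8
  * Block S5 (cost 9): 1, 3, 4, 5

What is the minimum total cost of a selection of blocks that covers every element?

S1, S2, S4 together cover every element (S1 ∪ S2 ∪ S4 = {1, 2, 3, 4, 5, 6, 7, 8}); total cost 6 + 13 + 4 = 23.
The greedy pick S1, S3, S2 costs 25; no covering selection beats 23.

23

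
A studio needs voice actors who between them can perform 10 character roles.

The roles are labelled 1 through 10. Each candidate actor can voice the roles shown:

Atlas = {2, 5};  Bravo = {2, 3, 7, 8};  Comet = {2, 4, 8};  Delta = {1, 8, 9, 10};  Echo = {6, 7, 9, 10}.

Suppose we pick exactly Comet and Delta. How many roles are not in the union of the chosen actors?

Union of Comet, Delta = {1, 2, 4, 8, 9, 10}.
Not covered: 3, 5, 6, 7 — 4 roles.

4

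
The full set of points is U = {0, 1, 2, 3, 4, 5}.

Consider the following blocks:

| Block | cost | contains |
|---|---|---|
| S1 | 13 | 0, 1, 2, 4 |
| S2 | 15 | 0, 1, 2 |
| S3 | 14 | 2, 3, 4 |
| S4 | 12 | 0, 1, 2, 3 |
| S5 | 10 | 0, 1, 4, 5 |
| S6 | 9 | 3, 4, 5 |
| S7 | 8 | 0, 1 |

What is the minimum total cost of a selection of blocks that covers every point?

21

S4, S6 together cover every point (S4 ∪ S6 = {0, 1, 2, 3, 4, 5}); total cost 12 + 9 = 21.
The greedy pick S5, S4 costs 22; no covering selection beats 21.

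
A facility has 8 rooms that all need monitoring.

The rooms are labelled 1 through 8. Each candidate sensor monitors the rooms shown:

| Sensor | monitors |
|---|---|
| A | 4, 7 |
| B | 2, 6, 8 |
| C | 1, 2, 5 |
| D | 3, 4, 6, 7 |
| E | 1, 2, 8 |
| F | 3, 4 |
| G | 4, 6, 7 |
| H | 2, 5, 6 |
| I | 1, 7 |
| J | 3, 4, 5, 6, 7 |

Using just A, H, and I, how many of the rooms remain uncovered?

2

Union of A, H, I = {1, 2, 4, 5, 6, 7}.
Not covered: 3, 8 — 2 rooms.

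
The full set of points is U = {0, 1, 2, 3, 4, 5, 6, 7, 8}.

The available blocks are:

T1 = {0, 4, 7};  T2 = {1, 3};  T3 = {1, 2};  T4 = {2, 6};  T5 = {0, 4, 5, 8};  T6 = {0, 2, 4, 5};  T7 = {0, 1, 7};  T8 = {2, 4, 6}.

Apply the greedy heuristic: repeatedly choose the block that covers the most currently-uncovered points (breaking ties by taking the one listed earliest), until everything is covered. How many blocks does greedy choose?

4

Greedy: pick T5 (covers 4 new) → pick T2 (covers 2 new) → pick T4 (covers 2 new) → pick T1 (covers 1 new). Total picks: 4.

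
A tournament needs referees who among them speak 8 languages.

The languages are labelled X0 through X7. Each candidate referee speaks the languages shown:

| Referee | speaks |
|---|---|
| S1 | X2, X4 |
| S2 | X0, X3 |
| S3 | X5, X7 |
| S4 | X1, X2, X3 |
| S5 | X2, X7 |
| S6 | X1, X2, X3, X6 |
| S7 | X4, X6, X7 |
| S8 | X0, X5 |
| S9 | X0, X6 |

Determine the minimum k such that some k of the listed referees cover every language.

3

Take {S4, S7, S8}. Their union is {X0, X1, X2, X3, X4, X5, X6, X7}, which is all 8 languages.
No 2 of the 9 referees cover everything (all 36 combinations miss at least one language), so 3 is optimal.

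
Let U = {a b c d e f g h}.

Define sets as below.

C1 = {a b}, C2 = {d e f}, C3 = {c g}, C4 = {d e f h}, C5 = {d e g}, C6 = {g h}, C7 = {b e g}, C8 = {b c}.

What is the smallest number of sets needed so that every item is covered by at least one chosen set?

Take {C1, C3, C4}. Their union is {a, b, c, d, e, f, g, h}, which is all 8 items.
Only C1 contains a, so C1 is forced; the remaining 6 items need at least 2 more sets (each remaining set adds at most 4) — so at least 3 sets are needed, and 3 is optimal.

3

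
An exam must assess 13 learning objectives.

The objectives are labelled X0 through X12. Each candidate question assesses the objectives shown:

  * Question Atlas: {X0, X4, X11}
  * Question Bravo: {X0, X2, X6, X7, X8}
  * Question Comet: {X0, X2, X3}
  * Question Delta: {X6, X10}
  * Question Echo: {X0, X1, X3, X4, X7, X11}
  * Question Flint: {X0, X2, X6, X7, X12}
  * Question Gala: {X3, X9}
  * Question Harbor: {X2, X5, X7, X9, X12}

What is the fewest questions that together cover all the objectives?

4

Bravo and Delta and Echo and Harbor together: Bravo ∪ Delta ∪ Echo ∪ Harbor = {X0, X1, X2, X3, X4, X5, X6, X7, X8, X9, X10, X11, X12} — every objective is covered.
No 3 of the 8 questions cover everything (all 56 combinations miss at least one objective), so 4 is optimal.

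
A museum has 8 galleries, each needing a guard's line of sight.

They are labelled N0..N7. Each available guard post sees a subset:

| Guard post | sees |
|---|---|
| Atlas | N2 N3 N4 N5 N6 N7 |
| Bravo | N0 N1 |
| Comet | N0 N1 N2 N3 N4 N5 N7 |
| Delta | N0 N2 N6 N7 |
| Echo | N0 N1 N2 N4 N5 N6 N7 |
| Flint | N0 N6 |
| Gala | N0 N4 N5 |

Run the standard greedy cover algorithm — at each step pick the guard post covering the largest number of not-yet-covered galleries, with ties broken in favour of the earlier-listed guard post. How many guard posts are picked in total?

2

Greedy: pick Comet (covers 7 new) → pick Atlas (covers 1 new). Total picks: 2.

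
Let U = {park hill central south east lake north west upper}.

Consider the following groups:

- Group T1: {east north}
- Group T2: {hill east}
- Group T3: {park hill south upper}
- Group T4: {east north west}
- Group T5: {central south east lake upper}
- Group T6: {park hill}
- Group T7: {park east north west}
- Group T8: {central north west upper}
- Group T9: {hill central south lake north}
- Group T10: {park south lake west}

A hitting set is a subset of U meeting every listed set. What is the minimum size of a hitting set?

3

The 3 elements {park, east, north} hit every group.
No choice of 2 elements meets every group, so 3 is the minimum.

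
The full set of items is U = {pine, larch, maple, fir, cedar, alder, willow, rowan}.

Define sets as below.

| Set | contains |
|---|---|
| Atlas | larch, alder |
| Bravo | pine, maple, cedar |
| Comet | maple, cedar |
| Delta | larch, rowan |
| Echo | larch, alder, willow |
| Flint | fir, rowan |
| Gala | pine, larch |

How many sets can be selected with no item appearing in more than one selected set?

3

Atlas, Bravo, Flint are pairwise disjoint (Atlas={larch,alder}; Bravo={pine,maple,cedar}; Flint={fir,rowan}).
Every remaining set overlaps one of these, and no 4 of the listed sets are pairwise disjoint, so 3 is the maximum.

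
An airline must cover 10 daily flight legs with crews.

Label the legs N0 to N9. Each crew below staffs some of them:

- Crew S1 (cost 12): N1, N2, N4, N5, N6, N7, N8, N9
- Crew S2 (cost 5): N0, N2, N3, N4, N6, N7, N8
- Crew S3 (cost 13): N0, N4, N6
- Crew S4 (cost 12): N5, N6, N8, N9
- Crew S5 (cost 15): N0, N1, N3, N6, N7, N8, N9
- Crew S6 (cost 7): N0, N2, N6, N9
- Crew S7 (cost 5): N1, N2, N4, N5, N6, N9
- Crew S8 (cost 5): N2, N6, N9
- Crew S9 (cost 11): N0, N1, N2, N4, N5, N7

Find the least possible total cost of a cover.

10

S2, S7 together cover every leg (S2 ∪ S7 = {N0, N1, N2, N3, N4, N5, N6, N7, N8, N9}); total cost 5 + 5 = 10.
No covering selection has total cost below 10.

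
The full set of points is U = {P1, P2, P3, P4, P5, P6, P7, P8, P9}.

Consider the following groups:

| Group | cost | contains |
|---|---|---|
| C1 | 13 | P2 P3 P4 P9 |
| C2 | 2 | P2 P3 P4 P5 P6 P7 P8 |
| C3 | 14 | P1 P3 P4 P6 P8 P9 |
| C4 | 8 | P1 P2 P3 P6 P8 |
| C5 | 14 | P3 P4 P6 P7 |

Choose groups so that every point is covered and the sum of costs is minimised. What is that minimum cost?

C2, C3 together cover every point (C2 ∪ C3 = {P1, P2, P3, P4, P5, P6, P7, P8, P9}); total cost 2 + 14 = 16.
No covering selection has total cost below 16.

16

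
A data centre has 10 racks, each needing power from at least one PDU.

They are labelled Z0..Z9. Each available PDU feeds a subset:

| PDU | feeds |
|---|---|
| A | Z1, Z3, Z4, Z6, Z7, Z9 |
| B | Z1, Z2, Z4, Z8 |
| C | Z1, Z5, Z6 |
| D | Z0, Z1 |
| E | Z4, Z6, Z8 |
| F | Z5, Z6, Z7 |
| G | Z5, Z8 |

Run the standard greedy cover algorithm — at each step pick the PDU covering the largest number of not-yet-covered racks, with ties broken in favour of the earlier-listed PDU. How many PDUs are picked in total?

4

Greedy: pick A (covers 6 new) → pick B (covers 2 new) → pick C (covers 1 new) → pick D (covers 1 new). Total picks: 4.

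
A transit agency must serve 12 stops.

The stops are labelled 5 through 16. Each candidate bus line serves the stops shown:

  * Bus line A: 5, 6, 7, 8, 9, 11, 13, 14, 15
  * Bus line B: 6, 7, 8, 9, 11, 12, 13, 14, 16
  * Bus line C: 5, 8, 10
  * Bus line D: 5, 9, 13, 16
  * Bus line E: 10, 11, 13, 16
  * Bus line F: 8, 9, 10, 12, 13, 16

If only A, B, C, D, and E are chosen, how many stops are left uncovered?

0

Union of A, B, C, D, E = {5, 6, 7, 8, 9, 10, 11, 12, 13, 14, 15, 16} — that's every stop, so 0 are uncovered.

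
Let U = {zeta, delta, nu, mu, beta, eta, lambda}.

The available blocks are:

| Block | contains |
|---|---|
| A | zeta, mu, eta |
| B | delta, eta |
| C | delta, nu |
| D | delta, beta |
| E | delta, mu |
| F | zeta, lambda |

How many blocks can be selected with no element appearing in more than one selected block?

2

D, F are pairwise disjoint (D={delta,beta}; F={zeta,lambda}).
Every remaining block overlaps one of these, and no 3 of the listed blocks are pairwise disjoint, so 2 is the maximum.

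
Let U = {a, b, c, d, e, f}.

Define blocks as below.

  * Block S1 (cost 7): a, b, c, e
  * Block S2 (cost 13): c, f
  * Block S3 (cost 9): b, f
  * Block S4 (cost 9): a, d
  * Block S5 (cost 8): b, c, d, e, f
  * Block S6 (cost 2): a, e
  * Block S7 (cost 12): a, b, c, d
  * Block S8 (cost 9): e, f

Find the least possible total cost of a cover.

10

S5, S6 together cover every point (S5 ∪ S6 = {a, b, c, d, e, f}); total cost 8 + 2 = 10.
No covering selection has total cost below 10.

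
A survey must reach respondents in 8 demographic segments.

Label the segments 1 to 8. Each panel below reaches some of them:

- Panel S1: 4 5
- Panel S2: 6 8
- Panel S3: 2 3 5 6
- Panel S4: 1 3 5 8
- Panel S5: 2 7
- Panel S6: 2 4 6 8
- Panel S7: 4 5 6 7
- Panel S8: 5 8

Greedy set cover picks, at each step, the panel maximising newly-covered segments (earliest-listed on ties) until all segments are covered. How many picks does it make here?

Greedy: pick S3 (covers 4 new) → pick S4 (covers 2 new) → pick S7 (covers 2 new). Total picks: 3.

3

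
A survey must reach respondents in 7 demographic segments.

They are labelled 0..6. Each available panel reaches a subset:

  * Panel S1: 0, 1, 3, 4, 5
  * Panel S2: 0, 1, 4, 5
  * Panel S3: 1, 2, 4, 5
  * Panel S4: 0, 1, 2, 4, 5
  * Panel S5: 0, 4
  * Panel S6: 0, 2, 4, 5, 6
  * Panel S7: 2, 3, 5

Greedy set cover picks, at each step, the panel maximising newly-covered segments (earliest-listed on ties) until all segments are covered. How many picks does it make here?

Greedy: pick S1 (covers 5 new) → pick S6 (covers 2 new). Total picks: 2.

2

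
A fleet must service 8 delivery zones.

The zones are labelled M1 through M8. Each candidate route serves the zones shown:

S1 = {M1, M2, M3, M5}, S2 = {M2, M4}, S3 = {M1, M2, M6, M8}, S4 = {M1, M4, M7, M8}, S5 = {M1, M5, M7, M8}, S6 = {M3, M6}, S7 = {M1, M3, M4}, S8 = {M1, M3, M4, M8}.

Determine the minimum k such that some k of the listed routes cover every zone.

S2 and S5 and S6 together: S2 ∪ S5 ∪ S6 = {M1, M2, M3, M4, M5, M6, M7, M8} — every zone is covered.
No 2 of the 8 routes cover everything (all 28 combinations miss at least one zone), so 3 is optimal.

3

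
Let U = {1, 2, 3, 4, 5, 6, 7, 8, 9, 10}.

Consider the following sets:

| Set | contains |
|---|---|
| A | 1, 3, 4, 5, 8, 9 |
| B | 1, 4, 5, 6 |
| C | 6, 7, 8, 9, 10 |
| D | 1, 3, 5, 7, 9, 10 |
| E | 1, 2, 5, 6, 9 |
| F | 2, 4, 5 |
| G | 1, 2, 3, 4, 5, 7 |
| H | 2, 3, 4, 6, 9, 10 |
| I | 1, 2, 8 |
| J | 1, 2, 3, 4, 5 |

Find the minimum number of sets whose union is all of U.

2

Take {C, G}. Their union is {1, 2, 3, 4, 5, 6, 7, 8, 9, 10}, which is all 10 items.
No single set has all 10 items (the largest, A, has 6), so 2 is optimal.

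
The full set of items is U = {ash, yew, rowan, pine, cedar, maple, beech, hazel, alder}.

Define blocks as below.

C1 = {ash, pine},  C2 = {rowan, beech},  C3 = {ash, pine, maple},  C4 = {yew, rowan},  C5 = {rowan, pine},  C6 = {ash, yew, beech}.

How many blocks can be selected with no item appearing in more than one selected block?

C5, C6 are pairwise disjoint (C5={rowan,pine}; C6={ash,yew,beech}).
Every remaining block overlaps one of these, and no 3 of the listed blocks are pairwise disjoint, so 2 is the maximum.

2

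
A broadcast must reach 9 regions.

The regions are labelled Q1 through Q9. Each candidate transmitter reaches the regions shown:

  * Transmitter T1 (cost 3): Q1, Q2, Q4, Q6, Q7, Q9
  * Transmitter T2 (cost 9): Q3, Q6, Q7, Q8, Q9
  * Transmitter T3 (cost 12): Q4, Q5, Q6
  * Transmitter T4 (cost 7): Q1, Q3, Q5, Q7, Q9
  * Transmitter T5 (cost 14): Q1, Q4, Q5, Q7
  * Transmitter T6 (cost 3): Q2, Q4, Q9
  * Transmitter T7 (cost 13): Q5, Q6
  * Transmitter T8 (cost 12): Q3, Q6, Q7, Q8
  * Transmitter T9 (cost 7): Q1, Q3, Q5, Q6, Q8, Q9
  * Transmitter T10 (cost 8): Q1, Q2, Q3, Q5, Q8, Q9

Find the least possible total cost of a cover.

T1, T9 together cover every region (T1 ∪ T9 = {Q1, Q2, Q3, Q4, Q5, Q6, Q7, Q8, Q9}); total cost 3 + 7 = 10.
No covering selection has total cost below 10.

10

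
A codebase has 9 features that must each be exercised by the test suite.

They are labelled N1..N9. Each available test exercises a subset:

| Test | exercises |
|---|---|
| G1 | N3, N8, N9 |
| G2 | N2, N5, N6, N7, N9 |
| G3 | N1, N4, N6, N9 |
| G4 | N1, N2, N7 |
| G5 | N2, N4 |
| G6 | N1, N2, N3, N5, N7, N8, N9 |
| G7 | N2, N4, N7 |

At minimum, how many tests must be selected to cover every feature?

2

Take {G3, G6}. Their union is {N1, N2, N3, N4, N5, N6, N7, N8, N9}, which is all 9 features.
No single test has all 9 features (the largest, G6, has 7), so 2 is optimal.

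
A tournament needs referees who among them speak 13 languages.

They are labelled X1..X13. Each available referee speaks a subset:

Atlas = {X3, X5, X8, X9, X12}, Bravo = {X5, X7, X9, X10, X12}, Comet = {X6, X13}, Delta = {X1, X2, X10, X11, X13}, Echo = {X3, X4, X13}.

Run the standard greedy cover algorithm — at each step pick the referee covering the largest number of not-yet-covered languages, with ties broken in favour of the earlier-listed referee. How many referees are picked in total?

Greedy: pick Atlas (covers 5 new) → pick Delta (covers 5 new) → pick Bravo (covers 1 new) → pick Comet (covers 1 new) → pick Echo (covers 1 new). Total picks: 5.

5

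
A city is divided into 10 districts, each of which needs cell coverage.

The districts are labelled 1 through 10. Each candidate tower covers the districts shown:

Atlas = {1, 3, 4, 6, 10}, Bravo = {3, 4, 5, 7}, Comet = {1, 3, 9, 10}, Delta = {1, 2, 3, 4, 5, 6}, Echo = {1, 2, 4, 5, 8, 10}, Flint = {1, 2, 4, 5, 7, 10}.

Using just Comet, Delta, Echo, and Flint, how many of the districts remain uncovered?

Union of Comet, Delta, Echo, Flint = {1, 2, 3, 4, 5, 6, 7, 8, 9, 10} — that's every district, so 0 are uncovered.

0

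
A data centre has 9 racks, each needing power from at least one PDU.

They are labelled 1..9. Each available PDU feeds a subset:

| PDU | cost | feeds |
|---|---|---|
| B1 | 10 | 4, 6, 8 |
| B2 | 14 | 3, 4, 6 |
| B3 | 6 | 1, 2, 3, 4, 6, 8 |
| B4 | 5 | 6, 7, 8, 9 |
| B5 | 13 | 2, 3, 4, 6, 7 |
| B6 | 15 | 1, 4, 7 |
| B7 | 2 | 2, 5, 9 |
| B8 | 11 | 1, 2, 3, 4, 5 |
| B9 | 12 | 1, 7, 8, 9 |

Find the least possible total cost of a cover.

B3, B4, B7 together cover every rack (B3 ∪ B4 ∪ B7 = {1, 2, 3, 4, 5, 6, 7, 8, 9}); total cost 6 + 5 + 2 = 13.
No covering selection has total cost below 13.

13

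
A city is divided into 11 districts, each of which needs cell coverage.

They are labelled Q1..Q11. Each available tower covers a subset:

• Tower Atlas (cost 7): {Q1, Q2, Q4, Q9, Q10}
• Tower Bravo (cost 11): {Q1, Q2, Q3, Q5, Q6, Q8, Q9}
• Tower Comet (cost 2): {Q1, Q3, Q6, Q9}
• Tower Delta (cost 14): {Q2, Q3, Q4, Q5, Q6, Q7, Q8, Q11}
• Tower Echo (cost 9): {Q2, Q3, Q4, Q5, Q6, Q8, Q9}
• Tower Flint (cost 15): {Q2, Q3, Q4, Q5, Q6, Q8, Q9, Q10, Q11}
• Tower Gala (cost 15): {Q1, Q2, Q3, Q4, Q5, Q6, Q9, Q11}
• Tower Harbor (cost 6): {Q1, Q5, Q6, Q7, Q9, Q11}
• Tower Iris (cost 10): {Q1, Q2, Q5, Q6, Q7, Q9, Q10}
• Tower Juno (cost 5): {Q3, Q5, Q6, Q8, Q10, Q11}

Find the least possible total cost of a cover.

Atlas, Harbor, Juno together cover every district (Atlas ∪ Harbor ∪ Juno = {Q1, Q2, Q3, Q4, Q5, Q6, Q7, Q8, Q9, Q10, Q11}); total cost 7 + 6 + 5 = 18.
The greedy pick Comet, Juno, Atlas, Harbor costs 20; no covering selection beats 18.

18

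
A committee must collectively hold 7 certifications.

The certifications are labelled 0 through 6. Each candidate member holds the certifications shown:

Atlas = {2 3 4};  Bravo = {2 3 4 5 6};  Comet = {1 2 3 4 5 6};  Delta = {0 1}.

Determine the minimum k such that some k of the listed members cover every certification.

2

Comet and Delta together: Comet ∪ Delta = {0, 1, 2, 3, 4, 5, 6} — every certification is covered.
No single member has all 7 certifications (the largest, Comet, has 6), so 2 is optimal.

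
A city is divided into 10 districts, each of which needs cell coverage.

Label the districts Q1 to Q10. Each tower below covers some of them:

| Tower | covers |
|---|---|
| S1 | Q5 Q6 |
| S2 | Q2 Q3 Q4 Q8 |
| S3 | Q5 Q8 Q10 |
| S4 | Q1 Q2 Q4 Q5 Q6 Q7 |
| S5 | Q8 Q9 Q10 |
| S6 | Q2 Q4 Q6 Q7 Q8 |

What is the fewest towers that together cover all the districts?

Take {S2, S4, S5}. Their union is {Q1, Q2, Q3, Q4, Q5, Q6, Q7, Q8, Q9, Q10}, which is all 10 districts.
Only S4 contains Q1, so S4 is forced; the remaining 4 districts need at least 2 more towers (each remaining tower adds at most 3) — so at least 3 towers are needed, and 3 is optimal.

3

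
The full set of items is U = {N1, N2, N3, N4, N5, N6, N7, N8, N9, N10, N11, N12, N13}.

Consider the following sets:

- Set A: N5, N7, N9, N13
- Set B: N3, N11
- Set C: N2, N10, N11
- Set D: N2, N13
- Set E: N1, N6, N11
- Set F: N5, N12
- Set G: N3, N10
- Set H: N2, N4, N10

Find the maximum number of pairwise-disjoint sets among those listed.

4

D, E, F, G are pairwise disjoint (D={N2,N13}; E={N1,N6,N11}; F={N5,N12}; G={N3,N10}).
Every remaining set overlaps one of these, and no 5 of the listed sets are pairwise disjoint, so 4 is the maximum.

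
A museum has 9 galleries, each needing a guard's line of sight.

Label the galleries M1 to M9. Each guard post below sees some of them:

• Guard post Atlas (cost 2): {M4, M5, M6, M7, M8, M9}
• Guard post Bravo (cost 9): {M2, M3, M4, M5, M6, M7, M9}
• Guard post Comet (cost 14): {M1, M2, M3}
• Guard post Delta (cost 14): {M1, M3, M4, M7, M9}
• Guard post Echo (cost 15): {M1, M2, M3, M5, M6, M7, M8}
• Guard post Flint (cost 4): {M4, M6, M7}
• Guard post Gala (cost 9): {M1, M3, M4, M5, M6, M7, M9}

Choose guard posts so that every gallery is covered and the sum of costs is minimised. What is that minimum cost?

16

Atlas, Comet together cover every gallery (Atlas ∪ Comet = {M1, M2, M3, M4, M5, M6, M7, M8, M9}); total cost 2 + 14 = 16.
The greedy pick Atlas, Bravo, Gala costs 20; no covering selection beats 16.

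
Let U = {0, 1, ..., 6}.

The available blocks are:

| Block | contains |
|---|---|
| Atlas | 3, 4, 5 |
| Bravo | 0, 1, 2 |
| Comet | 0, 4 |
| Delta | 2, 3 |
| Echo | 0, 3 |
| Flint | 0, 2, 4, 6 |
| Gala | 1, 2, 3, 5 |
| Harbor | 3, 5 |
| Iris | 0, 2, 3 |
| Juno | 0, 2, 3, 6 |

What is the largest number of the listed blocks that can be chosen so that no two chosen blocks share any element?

2

Atlas, Bravo are pairwise disjoint (Atlas={3,4,5}; Bravo={0,1,2}).
Every remaining block overlaps one of these, and no 3 of the listed blocks are pairwise disjoint, so 2 is the maximum.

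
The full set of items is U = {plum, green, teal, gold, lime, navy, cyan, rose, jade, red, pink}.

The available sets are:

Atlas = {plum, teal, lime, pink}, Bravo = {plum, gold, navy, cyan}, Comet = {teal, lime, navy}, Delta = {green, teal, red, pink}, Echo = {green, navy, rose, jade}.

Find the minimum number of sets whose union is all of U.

Bravo, Comet, Delta, and Echo cover everything between them: the union {plum, green, teal, gold, lime, navy, cyan, rose, jade, red, pink} is all of U.
No 3 of the 5 sets cover everything (all 10 combinations miss at least one item), so 4 is optimal.

4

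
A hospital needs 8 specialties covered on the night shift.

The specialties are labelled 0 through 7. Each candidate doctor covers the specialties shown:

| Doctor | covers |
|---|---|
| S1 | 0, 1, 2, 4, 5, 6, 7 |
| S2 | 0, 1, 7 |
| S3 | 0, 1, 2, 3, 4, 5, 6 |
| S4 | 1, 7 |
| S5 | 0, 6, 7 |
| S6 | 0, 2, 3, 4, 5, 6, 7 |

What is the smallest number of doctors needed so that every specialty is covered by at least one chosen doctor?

2

Take {S3, S4}. Their union is {0, 1, 2, 3, 4, 5, 6, 7}, which is all 8 specialties.
No single doctor has all 8 specialties (the largest, S1, has 7), so 2 is optimal.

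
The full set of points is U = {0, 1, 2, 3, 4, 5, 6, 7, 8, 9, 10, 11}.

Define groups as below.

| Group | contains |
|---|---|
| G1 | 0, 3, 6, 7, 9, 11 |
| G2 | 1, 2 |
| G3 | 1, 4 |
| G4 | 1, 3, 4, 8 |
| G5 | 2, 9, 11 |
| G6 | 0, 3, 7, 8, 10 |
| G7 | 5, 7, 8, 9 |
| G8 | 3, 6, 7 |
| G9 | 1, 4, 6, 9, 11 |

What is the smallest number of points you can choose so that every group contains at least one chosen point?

H = {1, 3, 9} meets every group (each contains at least one member of H), and |H| = 3.
The groups G3, G5, G6 are pairwise disjoint, so any hitting set needs a separate point for each — at least 3. Hence 3 is optimal.

3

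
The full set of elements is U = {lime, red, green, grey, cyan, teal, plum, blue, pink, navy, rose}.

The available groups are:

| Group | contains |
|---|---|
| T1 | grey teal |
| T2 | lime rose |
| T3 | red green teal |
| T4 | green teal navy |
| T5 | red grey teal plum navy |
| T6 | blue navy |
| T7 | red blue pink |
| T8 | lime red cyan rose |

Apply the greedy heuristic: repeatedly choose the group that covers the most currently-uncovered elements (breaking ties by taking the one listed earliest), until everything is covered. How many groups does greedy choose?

Greedy: pick T5 (covers 5 new) → pick T8 (covers 3 new) → pick T7 (covers 2 new) → pick T3 (covers 1 new). Total picks: 4.

4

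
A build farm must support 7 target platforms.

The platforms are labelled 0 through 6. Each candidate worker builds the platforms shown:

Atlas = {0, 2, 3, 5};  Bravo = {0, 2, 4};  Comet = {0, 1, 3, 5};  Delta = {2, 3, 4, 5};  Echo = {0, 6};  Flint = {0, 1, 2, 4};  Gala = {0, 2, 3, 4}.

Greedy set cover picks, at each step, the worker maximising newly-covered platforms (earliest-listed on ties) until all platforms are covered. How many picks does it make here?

3

Greedy: pick Atlas (covers 4 new) → pick Flint (covers 2 new) → pick Echo (covers 1 new). Total picks: 3.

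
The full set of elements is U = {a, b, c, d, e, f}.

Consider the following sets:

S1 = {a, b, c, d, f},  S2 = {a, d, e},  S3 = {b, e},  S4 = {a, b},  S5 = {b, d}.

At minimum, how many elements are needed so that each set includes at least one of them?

Take H = {b, d}. Each listed set contains at least one of these, so H is a hitting set of size 2.
No single element lies in every set, so at least 2 are needed and 2 is optimal.

2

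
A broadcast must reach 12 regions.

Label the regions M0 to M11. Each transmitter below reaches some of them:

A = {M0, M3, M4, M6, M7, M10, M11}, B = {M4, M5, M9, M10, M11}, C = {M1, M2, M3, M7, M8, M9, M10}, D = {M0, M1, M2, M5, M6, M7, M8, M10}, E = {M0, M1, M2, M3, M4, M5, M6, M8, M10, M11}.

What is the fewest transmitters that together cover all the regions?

2

C and E together: C ∪ E = {M0, M1, M2, M3, M4, M5, M6, M7, M8, M9, M10, M11} — every region is covered.
No single transmitter has all 12 regions (the largest, E, has 10), so 2 is optimal.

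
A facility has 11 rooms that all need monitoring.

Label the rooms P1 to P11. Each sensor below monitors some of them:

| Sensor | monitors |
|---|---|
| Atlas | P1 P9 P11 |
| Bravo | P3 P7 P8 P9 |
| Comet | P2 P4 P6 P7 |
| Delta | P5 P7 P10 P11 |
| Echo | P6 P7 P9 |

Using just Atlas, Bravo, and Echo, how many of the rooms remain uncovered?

4

Union of Atlas, Bravo, Echo = {P1, P3, P6, P7, P8, P9, P11}.
Not covered: P2, P4, P5, P10 — 4 rooms.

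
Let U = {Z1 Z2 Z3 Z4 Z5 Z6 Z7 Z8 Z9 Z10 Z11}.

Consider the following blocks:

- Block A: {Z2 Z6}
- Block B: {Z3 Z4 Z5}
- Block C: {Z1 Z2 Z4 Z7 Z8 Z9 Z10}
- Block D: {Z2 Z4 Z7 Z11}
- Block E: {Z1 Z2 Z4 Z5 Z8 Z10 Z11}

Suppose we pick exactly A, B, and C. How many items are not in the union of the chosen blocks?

1

Union of A, B, C = {Z1, Z2, Z3, Z4, Z5, Z6, Z7, Z8, Z9, Z10}.
Not covered: Z11 — 1 item.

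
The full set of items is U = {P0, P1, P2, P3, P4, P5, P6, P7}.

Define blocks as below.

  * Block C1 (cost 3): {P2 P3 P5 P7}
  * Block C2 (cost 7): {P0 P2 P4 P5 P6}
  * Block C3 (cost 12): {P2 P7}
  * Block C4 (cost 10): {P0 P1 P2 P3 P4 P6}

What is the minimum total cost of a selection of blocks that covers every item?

C1, C4 together cover every item (C1 ∪ C4 = {P0, P1, P2, P3, P4, P5, P6, P7}); total cost 3 + 10 = 13.
The greedy pick C1, C2, C4 costs 20; no covering selection beats 13.

13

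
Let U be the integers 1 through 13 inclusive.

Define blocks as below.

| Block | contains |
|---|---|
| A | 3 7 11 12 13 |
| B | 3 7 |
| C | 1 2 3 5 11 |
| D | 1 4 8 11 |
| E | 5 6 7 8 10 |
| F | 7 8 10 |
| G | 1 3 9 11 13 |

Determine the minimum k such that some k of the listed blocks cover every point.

5

A and C and D and E and G together: A ∪ C ∪ D ∪ E ∪ G = {1, 2, 3, 4, 5, 6, 7, 8, 9, 10, 11, 12, 13} — every point is covered.
No 4 of the 7 blocks cover everything (all 35 combinations miss at least one point), so 5 is optimal.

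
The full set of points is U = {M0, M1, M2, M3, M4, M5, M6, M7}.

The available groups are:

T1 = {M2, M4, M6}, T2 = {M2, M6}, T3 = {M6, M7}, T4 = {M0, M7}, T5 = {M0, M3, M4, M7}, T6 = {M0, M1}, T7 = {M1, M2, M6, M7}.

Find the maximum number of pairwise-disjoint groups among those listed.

2

T2, T4 are pairwise disjoint (T2={M2,M6}; T4={M0,M7}).
Every remaining group overlaps one of these, and no 3 of the listed groups are pairwise disjoint, so 2 is the maximum.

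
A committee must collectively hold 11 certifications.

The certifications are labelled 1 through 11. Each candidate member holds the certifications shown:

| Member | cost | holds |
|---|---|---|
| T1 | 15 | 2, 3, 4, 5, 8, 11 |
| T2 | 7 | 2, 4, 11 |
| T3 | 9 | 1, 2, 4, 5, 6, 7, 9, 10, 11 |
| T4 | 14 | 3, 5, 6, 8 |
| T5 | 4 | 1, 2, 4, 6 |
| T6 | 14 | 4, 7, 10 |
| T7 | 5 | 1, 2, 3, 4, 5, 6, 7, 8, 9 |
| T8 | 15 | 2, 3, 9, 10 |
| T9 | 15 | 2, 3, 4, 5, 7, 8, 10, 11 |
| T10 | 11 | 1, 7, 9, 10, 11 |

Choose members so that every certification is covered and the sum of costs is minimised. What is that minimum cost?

T3, T7 together cover every certification (T3 ∪ T7 = {1, 2, 3, 4, 5, 6, 7, 8, 9, 10, 11}); total cost 9 + 5 = 14.
No covering selection has total cost below 14.

14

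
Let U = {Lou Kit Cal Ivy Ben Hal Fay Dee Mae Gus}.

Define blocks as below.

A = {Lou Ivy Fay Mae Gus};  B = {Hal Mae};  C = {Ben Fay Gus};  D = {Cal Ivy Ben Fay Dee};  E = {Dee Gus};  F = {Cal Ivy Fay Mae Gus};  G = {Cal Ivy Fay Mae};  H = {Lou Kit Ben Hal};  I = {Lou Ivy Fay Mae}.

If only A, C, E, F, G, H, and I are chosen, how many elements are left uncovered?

0

Union of A, C, E, F, G, H, I = {Lou, Kit, Cal, Ivy, Ben, Hal, Fay, Dee, Mae, Gus} — that's every element, so 0 are uncovered.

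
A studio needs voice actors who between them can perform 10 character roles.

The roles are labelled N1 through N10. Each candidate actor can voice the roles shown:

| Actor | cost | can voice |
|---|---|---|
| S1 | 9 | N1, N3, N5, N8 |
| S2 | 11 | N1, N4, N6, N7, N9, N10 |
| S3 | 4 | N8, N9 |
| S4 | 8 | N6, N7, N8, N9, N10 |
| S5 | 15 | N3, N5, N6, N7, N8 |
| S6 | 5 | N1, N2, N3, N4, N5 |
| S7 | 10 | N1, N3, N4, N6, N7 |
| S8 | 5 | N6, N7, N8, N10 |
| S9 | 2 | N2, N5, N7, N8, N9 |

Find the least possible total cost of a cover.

S6, S8, S9 together cover every role (S6 ∪ S8 ∪ S9 = {N1, N2, N3, N4, N5, N6, N7, N8, N9, N10}); total cost 5 + 5 + 2 = 12.
No covering selection has total cost below 12.

12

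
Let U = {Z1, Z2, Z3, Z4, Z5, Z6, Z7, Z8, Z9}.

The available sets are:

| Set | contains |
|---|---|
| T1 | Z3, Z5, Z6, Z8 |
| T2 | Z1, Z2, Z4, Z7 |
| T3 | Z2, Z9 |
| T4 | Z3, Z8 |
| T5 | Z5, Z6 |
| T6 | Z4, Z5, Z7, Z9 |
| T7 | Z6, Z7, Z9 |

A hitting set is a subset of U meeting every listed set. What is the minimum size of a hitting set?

H = {Z3, Z4, Z5, Z9} meets every set (each contains at least one member of H), and |H| = 4.
No choice of 3 items meets every set, so 4 is the minimum.

4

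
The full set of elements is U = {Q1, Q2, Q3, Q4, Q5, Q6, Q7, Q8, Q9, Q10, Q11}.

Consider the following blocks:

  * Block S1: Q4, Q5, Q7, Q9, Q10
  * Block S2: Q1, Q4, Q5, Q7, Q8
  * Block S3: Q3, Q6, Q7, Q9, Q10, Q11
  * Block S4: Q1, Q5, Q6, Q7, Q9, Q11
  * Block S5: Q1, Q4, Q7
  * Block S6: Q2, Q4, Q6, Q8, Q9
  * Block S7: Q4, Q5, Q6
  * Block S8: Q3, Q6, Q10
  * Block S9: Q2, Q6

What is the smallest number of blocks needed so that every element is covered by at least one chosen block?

3

Take {S3, S4, S6}. Their union is {Q1, Q2, Q3, Q4, Q5, Q6, Q7, Q8, Q9, Q10, Q11}, which is all 11 elements.
No 2 of the 9 blocks cover everything (all 36 combinations miss at least one element), so 3 is optimal.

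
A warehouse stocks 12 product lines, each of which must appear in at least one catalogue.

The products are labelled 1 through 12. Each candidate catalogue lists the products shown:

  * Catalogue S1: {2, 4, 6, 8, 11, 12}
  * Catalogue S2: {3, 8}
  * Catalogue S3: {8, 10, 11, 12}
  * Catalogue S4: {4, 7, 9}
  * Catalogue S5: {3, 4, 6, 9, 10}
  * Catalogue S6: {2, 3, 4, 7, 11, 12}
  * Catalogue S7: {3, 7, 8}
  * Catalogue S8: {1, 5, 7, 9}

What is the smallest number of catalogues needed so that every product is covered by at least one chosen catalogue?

3

S1 and S5 and S8 together: S1 ∪ S5 ∪ S8 = {1, 2, 3, 4, 5, 6, 7, 8, 9, 10, 11, 12} — every product is covered.
Only S8 contains 1, so S8 is forced; the remaining 8 products need at least 2 more catalogues (each remaining catalogue adds at most 6) — so at least 3 catalogues are needed, and 3 is optimal.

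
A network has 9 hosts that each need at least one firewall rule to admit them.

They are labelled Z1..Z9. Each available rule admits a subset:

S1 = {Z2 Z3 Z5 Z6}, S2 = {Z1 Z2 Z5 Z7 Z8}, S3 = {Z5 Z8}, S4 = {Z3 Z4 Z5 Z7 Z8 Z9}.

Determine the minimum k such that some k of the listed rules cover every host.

Take {S1, S2, S4}. Their union is {Z1, Z2, Z3, Z4, Z5, Z6, Z7, Z8, Z9}, which is all 9 hosts.
Only S2 contains Z1, so S2 is forced; the remaining 4 hosts need at least 2 more rules (each remaining rule adds at most 3) — so at least 3 rules are needed, and 3 is optimal.

3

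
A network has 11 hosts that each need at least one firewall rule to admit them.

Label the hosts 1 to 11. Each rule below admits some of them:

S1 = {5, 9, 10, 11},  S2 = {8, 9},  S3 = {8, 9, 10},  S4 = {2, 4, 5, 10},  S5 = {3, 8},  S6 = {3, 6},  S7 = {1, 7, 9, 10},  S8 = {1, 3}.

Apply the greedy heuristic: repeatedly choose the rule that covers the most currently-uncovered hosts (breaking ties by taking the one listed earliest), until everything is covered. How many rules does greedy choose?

Greedy: pick S1 (covers 4 new) → pick S4 (covers 2 new) → pick S5 (covers 2 new) → pick S7 (covers 2 new) → pick S6 (covers 1 new). Total picks: 5.

5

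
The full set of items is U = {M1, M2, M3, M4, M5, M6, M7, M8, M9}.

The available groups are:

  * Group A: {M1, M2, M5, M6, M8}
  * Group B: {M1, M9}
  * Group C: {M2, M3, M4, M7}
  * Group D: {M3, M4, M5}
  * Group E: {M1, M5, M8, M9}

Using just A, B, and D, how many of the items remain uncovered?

Union of A, B, D = {M1, M2, M3, M4, M5, M6, M8, M9}.
Not covered: M7 — 1 item.

1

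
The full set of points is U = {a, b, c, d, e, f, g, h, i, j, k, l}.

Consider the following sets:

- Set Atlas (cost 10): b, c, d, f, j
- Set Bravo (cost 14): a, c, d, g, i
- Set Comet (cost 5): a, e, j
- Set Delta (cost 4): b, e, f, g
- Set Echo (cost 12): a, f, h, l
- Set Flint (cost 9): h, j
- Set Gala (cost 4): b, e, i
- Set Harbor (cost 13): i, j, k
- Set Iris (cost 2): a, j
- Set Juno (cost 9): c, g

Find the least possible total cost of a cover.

Atlas, Delta, Echo, Harbor together cover every point (Atlas ∪ Delta ∪ Echo ∪ Harbor = {a, b, c, d, e, f, g, h, i, j, k, l}); total cost 10 + 4 + 12 + 13 = 39.
The greedy pick Delta, Iris, Gala, Atlas, Echo, Harbor costs 45; no covering selection beats 39.

39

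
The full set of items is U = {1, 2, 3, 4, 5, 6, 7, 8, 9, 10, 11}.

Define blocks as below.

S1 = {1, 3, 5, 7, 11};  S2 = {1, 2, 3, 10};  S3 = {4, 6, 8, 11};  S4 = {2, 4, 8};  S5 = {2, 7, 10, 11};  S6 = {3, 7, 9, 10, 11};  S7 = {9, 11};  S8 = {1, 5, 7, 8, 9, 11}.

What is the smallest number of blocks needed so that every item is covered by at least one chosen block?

S2 and S3 and S8 together: S2 ∪ S3 ∪ S8 = {1, 2, 3, 4, 5, 6, 7, 8, 9, 10, 11} — every item is covered.
Only S3 contains 6, so S3 is forced; the remaining 7 items need at least 2 more blocks (each remaining block adds at most 4) — so at least 3 blocks are needed, and 3 is optimal.

3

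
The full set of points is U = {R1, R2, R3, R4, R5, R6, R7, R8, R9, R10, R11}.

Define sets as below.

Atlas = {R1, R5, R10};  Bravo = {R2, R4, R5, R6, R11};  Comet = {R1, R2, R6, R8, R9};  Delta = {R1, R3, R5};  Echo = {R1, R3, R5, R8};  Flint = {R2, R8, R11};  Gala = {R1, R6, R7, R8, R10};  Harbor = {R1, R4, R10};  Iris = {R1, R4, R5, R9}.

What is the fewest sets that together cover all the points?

4

Bravo and Echo and Gala and Iris together: Bravo ∪ Echo ∪ Gala ∪ Iris = {R1, R2, R3, R4, R5, R6, R7, R8, R9, R10, R11} — every point is covered.
No 3 of the 9 sets cover everything (all 84 combinations miss at least one point), so 4 is optimal.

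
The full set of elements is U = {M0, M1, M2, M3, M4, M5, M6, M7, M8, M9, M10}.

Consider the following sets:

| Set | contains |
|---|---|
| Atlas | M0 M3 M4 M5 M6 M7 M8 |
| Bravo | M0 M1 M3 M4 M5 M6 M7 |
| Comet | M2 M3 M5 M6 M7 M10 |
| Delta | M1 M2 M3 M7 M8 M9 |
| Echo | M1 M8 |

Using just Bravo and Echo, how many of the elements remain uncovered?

Union of Bravo, Echo = {M0, M1, M3, M4, M5, M6, M7, M8}.
Not covered: M2, M9, M10 — 3 elements.

3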